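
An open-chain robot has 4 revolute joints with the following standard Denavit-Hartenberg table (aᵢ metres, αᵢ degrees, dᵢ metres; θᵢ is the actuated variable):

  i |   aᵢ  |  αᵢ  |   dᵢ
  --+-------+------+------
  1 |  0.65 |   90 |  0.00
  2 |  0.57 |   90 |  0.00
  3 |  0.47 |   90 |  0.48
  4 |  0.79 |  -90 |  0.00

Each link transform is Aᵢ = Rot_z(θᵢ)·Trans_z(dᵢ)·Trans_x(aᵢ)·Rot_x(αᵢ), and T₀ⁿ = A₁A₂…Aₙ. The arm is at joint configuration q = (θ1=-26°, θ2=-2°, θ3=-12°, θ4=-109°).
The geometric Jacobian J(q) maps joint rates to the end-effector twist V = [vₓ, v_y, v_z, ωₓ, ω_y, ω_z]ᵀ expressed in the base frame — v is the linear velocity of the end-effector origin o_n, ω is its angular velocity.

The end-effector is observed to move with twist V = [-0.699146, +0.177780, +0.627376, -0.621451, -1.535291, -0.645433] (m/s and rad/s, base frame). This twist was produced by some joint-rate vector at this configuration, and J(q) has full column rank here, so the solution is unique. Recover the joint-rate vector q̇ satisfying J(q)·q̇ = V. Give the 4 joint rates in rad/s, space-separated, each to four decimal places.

o_n = [1.3110, -0.5902, 0.2396]
J₁: ẑ×o_n = [0.5902, 1.3110, -0.0000], ω = ẑ
J2: z=[-0.4384, -0.8988, 0.0000] o=[0.5842, -0.2849, 0.0000] → [-0.2154, 0.1051, 0.7870, -0.4384, -0.8988, 0.0000]
J3: z=[-0.0314, 0.0153, -0.9994] o=[1.0962, -0.5347, -0.0199] → [-0.0515, -0.2065, -0.0015, -0.0314, 0.0153, -0.9994]
J4: z=[0.2420, 0.9702, 0.0073] o=[1.5369, -0.6409, -0.5156] → [0.7324, -0.1844, 0.2315, 0.2420, 0.9702, 0.0073]
q̇ = J⁺·V = [0.0740, 0.9960, 0.7150, -0.6710]

0.0740 0.9960 0.7150 -0.6710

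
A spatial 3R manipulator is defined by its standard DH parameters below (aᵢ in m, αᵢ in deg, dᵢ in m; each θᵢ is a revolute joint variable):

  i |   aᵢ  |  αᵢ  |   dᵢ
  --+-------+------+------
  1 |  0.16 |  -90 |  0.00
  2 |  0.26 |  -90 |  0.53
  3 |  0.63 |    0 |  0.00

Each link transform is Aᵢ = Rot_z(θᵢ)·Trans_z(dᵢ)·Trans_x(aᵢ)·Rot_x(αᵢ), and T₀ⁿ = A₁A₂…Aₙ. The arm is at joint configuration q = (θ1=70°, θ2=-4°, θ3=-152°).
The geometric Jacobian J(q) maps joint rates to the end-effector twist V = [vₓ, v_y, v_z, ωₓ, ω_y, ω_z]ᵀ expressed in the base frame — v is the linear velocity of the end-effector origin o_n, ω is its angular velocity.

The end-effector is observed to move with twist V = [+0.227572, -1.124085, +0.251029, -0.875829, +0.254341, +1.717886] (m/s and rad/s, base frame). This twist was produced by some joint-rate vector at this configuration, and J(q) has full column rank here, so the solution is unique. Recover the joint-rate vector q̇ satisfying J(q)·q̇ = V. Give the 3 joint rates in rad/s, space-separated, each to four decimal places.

0.8520 0.9100 -0.8680

o_n = [-0.8223, 0.1551, -0.0207]
J₁: ẑ×o_n = [-0.1551, -0.8223, 0.0000], ω = ẑ
J2: z=[-0.9397, 0.3420, 0.0000] o=[0.0547, 0.1504, 0.0000] → [-0.0071, -0.0194, 0.2955, -0.9397, 0.3420, 0.0000]
J3: z=[0.0239, 0.0655, -0.9976] o=[-0.3546, 0.5753, 0.0181] → [-0.4218, 0.4675, 0.0206, 0.0239, 0.0655, -0.9976]
q̇ = J⁺·V = [0.8520, 0.9100, -0.8680]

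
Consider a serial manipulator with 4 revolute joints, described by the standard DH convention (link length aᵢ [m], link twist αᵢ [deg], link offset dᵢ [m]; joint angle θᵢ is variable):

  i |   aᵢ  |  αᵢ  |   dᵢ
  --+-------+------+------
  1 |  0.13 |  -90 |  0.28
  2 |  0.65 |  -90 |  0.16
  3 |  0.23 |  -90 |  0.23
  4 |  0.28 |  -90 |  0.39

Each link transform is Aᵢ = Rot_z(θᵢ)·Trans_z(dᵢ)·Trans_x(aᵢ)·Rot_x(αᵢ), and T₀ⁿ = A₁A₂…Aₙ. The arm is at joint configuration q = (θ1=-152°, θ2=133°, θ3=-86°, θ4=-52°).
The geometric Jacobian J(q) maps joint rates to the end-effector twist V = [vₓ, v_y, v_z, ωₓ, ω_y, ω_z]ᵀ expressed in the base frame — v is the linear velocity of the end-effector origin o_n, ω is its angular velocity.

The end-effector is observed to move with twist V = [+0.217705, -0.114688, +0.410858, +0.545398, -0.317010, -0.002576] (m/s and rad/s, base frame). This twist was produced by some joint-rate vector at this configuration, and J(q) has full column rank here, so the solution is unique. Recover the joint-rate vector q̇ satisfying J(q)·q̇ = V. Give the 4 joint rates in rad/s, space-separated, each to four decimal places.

o_n = [1.0696, -0.0363, -0.1931]
J₁: ẑ×o_n = [0.0363, 1.0696, -0.0000], ω = ẑ
J2: z=[0.4695, -0.8829, 0.0000] o=[-0.1148, -0.0610, 0.2800] → [0.4177, 0.2221, 1.0574, 0.4695, -0.8829, 0.0000]
J3: z=[0.6457, 0.3433, 0.6820] o=[0.3517, 0.0058, -0.1954] → [0.0295, 0.4881, -0.2737, 0.6457, 0.3433, 0.6820]
J4: z=[0.5680, 0.3810, -0.7296] o=[0.6176, -0.1127, -0.0503] → [0.0013, -0.2486, -0.1288, 0.5680, 0.3810, -0.7296]
q̇ = J⁺·V = [-0.5270, 0.5250, 0.6010, -0.1570]

-0.5270 0.5250 0.6010 -0.1570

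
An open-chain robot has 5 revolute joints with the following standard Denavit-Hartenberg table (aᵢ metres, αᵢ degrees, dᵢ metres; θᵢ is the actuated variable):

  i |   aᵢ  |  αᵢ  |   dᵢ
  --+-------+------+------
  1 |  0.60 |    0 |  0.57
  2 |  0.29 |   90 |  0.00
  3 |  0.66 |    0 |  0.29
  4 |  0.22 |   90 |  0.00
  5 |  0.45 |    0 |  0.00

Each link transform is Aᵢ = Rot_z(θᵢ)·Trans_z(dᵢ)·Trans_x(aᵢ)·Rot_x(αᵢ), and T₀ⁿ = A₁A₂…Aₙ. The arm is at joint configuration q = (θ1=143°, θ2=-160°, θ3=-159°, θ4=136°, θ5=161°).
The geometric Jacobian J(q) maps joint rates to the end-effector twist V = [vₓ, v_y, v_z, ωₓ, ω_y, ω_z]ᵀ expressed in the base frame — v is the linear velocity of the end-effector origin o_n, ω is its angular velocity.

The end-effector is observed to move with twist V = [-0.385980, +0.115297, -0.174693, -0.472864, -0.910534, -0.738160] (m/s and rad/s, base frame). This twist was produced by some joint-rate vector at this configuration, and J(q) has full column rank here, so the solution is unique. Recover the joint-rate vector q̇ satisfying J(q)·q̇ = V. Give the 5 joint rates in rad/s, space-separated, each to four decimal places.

o_n = [-1.0996, 0.0943, 0.4138]
J₁: ẑ×o_n = [-0.0943, -1.0996, 0.0000], ω = ẑ
J2: z=[0.0000, 0.0000, 1.0000] o=[-0.4792, 0.3611, 0.5700] → [0.2668, -0.6204, 0.0000, 0.0000, 0.0000, 1.0000]
J3: z=[-0.2924, -0.9563, 0.0000] o=[-0.2019, 0.2763, 0.5700] → [0.1494, -0.0457, -0.8053, -0.2924, -0.9563, 0.0000]
J4: z=[-0.2924, -0.9563, 0.0000] o=[-0.8759, 0.1791, 0.3335] → [-0.0768, 0.0235, -0.1891, -0.2924, -0.9563, 0.0000]
J5: z=[-0.3737, 0.1142, -0.9205] o=[-0.6822, 0.1199, 0.2475] → [-0.0046, 0.4463, 0.0572, -0.3737, 0.1142, -0.9205]
q̇ = J⁺·V = [0.6380, -0.9380, 0.0180, 0.9910, 0.4760]

0.6380 -0.9380 0.0180 0.9910 0.4760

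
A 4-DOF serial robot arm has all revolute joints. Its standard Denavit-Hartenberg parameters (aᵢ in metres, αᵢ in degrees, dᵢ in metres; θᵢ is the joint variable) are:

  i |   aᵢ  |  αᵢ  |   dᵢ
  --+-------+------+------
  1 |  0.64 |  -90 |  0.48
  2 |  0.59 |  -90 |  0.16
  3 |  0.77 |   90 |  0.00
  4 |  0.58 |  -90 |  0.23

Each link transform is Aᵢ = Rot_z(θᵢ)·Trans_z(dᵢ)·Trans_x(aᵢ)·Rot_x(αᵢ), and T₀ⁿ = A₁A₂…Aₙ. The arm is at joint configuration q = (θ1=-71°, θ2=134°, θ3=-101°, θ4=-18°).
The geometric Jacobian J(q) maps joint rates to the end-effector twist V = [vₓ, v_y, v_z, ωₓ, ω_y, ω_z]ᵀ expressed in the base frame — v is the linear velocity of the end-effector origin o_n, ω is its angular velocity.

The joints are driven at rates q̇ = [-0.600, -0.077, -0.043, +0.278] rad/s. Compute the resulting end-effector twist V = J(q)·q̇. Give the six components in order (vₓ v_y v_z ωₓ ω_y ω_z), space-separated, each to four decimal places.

-0.1056 -0.8799 0.1561 -0.0512 -0.2508 -0.4336

o_n = [1.5614, -0.1933, 0.2749]
J₁: ẑ×o_n = [0.1933, 1.5614, -0.0000], ω = ẑ
J2: z=[0.9455, 0.3256, 0.0000] o=[0.2084, -0.6051, 0.4800] → [-0.0668, 0.1939, -0.0511, 0.9455, 0.3256, 0.0000]
J3: z=[-0.2342, 0.6801, 0.6947] o=[0.2262, -0.1655, 0.0556] → [0.1684, 0.9789, -0.9017, -0.2342, 0.6801, 0.6947]
J4: z=[0.0416, -0.7069, 0.7061] o=[0.9741, -0.0159, 0.1613] → [0.0449, 0.4100, 0.4078, 0.0416, -0.7069, 0.7061]
V = J·q̇ = [-0.1056, -0.8799, 0.1561, -0.0512, -0.2508, -0.4336]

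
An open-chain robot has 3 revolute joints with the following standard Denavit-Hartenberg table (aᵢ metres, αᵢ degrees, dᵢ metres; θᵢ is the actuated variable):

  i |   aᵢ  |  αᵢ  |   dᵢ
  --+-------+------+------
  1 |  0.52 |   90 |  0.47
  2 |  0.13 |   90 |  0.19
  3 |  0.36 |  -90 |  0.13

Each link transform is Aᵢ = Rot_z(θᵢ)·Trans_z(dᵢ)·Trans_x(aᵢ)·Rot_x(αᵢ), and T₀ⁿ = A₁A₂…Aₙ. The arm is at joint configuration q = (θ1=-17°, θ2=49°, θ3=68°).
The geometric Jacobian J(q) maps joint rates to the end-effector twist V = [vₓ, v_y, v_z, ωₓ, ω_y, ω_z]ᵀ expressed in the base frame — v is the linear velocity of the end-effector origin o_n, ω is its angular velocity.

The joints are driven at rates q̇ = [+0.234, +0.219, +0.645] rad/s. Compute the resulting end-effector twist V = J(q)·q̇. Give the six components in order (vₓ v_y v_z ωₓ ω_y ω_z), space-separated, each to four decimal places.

-0.0131 0.1068 -0.1029 0.4015 -0.3518 -0.1892

o_n = [0.6041, -0.7324, 0.5846]
J₁: ẑ×o_n = [0.7324, 0.6041, -0.0000], ω = ẑ
J2: z=[-0.2924, -0.9563, 0.0000] o=[0.4973, -0.1520, 0.4700] → [-0.1096, 0.0335, 0.2719, -0.2924, -0.9563, 0.0000]
J3: z=[0.7217, -0.2207, -0.6561] o=[0.5233, -0.3587, 0.5681] → [-0.2488, -0.0649, -0.2519, 0.7217, -0.2207, -0.6561]
V = J·q̇ = [-0.0131, 0.1068, -0.1029, 0.4015, -0.3518, -0.1892]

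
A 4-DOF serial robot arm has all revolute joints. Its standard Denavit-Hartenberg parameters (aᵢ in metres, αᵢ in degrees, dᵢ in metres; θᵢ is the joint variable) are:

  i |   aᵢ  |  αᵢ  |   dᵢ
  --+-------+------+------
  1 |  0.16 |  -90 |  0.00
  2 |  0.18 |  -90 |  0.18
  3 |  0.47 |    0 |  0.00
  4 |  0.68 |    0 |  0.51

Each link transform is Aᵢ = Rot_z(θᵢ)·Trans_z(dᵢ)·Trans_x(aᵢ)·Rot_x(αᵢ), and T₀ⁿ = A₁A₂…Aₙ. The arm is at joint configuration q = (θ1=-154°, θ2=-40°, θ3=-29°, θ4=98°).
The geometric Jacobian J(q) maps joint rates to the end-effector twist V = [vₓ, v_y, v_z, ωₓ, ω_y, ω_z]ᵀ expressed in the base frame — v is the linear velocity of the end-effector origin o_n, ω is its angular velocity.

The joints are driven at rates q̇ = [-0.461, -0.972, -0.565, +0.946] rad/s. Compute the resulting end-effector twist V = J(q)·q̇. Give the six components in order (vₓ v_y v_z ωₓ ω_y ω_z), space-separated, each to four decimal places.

o_n = [-1.1127, -0.2902, 0.1459]
J₁: ẑ×o_n = [0.2902, -1.1127, 0.0000], ω = ẑ
J2: z=[0.4384, -0.8988, 0.0000] o=[-0.1438, -0.0701, 0.0000] → [-0.1311, -0.0640, -0.9673, 0.4384, -0.8988, 0.0000]
J3: z=[-0.5777, -0.2818, -0.7660] o=[-0.1888, -0.2924, 0.1157] → [-0.0068, 0.7252, -0.2616, -0.5777, -0.2818, -0.7660]
J4: z=[-0.5777, -0.2818, -0.7660] o=[-0.3720, -0.6352, 0.3799] → [0.3303, 0.4322, -0.4081, -0.5777, -0.2818, -0.7660]
V = J·q̇ = [0.3100, 0.5743, 0.7020, -0.6462, 0.7663, -0.7529]

0.3100 0.5743 0.7020 -0.6462 0.7663 -0.7529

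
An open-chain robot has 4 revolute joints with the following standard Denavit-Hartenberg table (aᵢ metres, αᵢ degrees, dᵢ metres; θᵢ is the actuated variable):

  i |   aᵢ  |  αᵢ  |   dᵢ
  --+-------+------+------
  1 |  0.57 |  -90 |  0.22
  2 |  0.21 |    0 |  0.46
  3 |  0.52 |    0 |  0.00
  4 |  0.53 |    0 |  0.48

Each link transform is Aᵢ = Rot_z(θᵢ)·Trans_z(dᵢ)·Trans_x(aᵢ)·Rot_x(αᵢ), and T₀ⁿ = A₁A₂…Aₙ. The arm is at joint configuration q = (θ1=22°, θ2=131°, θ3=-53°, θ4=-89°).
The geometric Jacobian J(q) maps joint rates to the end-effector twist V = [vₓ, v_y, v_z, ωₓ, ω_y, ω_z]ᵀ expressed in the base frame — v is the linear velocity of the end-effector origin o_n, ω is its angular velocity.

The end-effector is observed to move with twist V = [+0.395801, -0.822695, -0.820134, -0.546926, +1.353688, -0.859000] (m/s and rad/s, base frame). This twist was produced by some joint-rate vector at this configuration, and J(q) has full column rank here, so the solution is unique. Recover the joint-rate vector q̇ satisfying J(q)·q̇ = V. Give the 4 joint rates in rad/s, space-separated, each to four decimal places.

o_n = [0.6312, 1.2689, -0.3460]
J₁: ẑ×o_n = [-1.2689, 0.6312, 0.0000], ω = ẑ
J2: z=[-0.3746, 0.9272, 0.0000] o=[0.5285, 0.2135, 0.2200] → [-0.5248, -0.2120, -0.4906, -0.3746, 0.9272, 0.0000]
J3: z=[-0.3746, 0.9272, 0.0000] o=[0.2284, 0.5884, 0.0615] → [-0.3778, -0.1527, -0.6284, -0.3746, 0.9272, 0.0000]
J4: z=[-0.3746, 0.9272, 0.0000] o=[0.3287, 0.6289, -0.4471] → [0.0938, 0.0379, -0.5203, -0.3746, 0.9272, 0.0000]
q̇ = J⁺·V = [-0.8590, 0.7580, 0.7680, -0.0660]

-0.8590 0.7580 0.7680 -0.0660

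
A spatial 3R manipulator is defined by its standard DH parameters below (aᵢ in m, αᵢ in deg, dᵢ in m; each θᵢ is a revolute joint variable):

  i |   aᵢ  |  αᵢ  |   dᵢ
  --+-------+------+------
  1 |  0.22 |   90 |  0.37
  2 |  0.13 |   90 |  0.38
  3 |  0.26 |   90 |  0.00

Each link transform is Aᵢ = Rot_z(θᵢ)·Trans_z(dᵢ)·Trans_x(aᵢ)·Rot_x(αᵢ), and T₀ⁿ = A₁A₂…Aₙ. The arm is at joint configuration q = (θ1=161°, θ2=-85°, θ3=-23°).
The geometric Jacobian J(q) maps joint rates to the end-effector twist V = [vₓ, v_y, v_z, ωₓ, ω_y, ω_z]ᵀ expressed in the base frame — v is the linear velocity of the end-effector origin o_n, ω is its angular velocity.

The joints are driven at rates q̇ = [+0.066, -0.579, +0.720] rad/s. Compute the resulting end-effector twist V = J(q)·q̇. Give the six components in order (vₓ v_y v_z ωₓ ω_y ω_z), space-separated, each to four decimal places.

o_n = [-0.1478, 0.3453, 0.0021]
J₁: ẑ×o_n = [-0.3453, -0.1478, 0.0000], ω = ẑ
J2: z=[0.3256, 0.9455, 0.0000] o=[-0.2080, 0.0716, 0.3700] → [-0.3479, 0.1198, 0.0322, 0.3256, 0.9455, 0.0000]
J3: z=[0.9419, -0.3243, -0.0872] o=[-0.0950, 0.4346, 0.2405] → [0.0695, 0.2292, -0.1012, 0.9419, -0.3243, -0.0872]
V = J·q̇ = [0.2287, 0.0859, -0.0915, 0.4897, -0.7810, 0.0032]

0.2287 0.0859 -0.0915 0.4897 -0.7810 0.0032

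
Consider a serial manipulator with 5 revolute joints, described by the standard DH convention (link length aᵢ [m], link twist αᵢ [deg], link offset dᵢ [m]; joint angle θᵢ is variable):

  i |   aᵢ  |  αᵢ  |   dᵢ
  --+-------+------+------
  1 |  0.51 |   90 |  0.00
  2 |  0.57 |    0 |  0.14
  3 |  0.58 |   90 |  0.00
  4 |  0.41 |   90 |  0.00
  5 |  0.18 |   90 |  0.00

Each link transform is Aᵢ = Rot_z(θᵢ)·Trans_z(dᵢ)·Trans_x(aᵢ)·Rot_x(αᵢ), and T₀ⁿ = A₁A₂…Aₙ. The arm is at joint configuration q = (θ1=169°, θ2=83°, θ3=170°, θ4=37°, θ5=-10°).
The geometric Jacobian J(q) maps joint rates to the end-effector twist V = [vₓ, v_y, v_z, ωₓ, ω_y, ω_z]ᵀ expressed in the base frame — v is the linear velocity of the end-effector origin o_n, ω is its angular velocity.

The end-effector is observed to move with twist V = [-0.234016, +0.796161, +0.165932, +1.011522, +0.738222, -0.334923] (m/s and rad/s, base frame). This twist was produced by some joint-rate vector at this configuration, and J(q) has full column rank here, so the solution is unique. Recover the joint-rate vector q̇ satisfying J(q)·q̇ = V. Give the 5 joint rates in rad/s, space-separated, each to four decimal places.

-0.9340 -0.2670 0.7550 0.9900 -0.5380

o_n = [-0.2029, 0.5421, -0.4466]
J₁: ẑ×o_n = [-0.5421, -0.2029, 0.0000], ω = ẑ
J2: z=[0.1908, 0.9816, 0.0000] o=[-0.5006, 0.0973, 0.0000] → [-0.4384, 0.0852, -0.2073, 0.1908, 0.9816, 0.0000]
J3: z=[0.1908, 0.9816, 0.0000] o=[-0.5421, 0.2480, 0.5658] → [-0.9937, 0.1932, -0.2768, 0.1908, 0.9816, 0.0000]
J4: z=[0.9387, -0.1825, 0.2924] o=[-0.3756, 0.2156, 0.0111] → [-0.0119, 0.4801, 0.3380, 0.9387, -0.1825, 0.2924]
J5: z=[0.0203, -0.8175, -0.5755] o=[-0.2346, 0.4396, -0.3020] → [0.1772, -0.0153, 0.0280, 0.0203, -0.8175, -0.5755]
q̇ = J⁺·V = [-0.9340, -0.2670, 0.7550, 0.9900, -0.5380]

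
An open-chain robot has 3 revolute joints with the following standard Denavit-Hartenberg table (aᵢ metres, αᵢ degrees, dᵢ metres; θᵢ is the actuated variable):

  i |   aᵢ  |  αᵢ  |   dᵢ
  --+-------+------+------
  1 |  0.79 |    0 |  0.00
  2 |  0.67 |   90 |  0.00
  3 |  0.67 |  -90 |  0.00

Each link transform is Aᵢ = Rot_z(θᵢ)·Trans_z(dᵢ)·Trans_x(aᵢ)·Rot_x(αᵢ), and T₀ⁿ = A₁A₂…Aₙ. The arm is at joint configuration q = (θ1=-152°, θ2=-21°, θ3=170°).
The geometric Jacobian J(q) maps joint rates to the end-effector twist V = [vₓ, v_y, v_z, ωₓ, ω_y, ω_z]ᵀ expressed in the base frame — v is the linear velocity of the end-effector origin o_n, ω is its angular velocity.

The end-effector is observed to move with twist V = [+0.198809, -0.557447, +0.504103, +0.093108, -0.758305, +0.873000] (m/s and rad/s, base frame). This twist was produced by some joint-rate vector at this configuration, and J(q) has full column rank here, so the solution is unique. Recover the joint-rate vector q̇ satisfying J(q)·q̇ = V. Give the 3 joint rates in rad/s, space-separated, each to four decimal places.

o_n = [-0.7076, -0.3721, 0.1163]
J₁: ẑ×o_n = [0.3721, -0.7076, 0.0000], ω = ẑ
J2: z=[0.0000, 0.0000, 1.0000] o=[-0.6975, -0.3709, 0.0000] → [0.0012, -0.0101, 0.0000, 0.0000, 0.0000, 1.0000]
J3: z=[-0.1219, 0.9925, 0.0000] o=[-1.3625, -0.4525, 0.0000] → [0.1155, 0.0142, -0.6598, -0.1219, 0.9925, 0.0000]
q̇ = J⁺·V = [0.7710, 0.1020, -0.7640]

0.7710 0.1020 -0.7640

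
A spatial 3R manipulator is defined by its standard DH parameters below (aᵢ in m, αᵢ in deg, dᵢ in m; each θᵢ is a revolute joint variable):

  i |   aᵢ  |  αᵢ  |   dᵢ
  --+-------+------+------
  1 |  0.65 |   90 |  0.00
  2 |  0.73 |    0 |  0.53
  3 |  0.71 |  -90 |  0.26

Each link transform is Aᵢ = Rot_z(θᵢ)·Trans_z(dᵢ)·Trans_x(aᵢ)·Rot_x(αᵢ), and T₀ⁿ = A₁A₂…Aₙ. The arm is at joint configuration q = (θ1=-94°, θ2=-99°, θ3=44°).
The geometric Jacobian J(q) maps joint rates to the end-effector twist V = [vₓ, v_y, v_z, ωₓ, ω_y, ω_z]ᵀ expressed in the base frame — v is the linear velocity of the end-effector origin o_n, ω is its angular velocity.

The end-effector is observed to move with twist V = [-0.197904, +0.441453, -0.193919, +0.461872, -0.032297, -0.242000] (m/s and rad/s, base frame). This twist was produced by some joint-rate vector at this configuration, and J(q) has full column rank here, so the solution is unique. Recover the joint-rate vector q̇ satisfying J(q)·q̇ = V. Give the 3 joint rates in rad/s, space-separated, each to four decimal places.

-0.2420 0.0470 -0.5100

o_n = [-0.8539, -0.8856, -1.3026]
J₁: ẑ×o_n = [0.8856, -0.8539, 0.0000], ω = ẑ
J2: z=[-0.9976, 0.0698, 0.0000] o=[-0.0453, -0.6484, 0.0000] → [-0.0909, -1.2994, 0.2930, -0.9976, 0.0698, 0.0000]
J3: z=[-0.9976, 0.0698, 0.0000] o=[-0.5661, -0.4975, -0.7210] → [-0.0406, -0.5802, 0.4072, -0.9976, 0.0698, 0.0000]
q̇ = J⁺·V = [-0.2420, 0.0470, -0.5100]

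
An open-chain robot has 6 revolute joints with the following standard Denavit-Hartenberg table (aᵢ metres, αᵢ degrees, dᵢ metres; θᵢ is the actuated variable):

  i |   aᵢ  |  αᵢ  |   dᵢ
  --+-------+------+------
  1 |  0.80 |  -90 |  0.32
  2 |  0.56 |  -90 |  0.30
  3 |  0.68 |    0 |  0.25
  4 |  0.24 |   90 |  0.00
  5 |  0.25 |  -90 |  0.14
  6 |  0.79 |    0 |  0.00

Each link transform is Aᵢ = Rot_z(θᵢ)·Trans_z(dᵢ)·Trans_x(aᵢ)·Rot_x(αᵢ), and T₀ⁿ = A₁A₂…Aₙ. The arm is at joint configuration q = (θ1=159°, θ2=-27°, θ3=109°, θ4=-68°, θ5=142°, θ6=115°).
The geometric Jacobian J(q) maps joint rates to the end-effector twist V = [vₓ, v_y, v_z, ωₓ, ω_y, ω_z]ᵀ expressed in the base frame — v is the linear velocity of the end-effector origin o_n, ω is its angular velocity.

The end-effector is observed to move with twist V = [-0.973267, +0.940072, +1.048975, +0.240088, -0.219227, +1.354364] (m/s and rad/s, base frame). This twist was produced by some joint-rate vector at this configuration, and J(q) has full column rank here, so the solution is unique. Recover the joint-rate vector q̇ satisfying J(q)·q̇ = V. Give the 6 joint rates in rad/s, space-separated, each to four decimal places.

o_n = [-0.6398, 1.2937, 0.2303]
J₁: ẑ×o_n = [-1.2937, -0.6398, 0.0000], ω = ẑ
J2: z=[-0.3584, -0.9336, 0.0000] o=[-0.7469, 0.2867, 0.3200] → [0.0837, -0.0321, -0.2609, -0.3584, -0.9336, 0.0000]
J3: z=[-0.4238, 0.1627, -0.8910] o=[-1.3202, 0.1854, 0.5742] → [0.9315, -0.7520, -0.5804, -0.4238, 0.1627, -0.8910]
J4: z=[-0.4238, 0.1627, -0.8910] o=[-1.0116, 0.7557, 0.2510] → [0.4760, -0.3400, -0.2885, -0.4238, 0.1627, -0.8910]
J5: z=[-0.8162, -0.4951, 0.2978] o=[-1.1058, 0.9605, 0.3332] → [-0.0483, 0.0548, -0.0412, -0.8162, -0.4951, 0.2978]
J6: z=[0.5757, -0.6537, 0.4912] o=[-1.2080, 0.7481, 0.1703] → [-0.3072, 0.2445, 0.6855, 0.5757, -0.6537, 0.4912]
q̇ = J⁺·V = [-0.1080, -0.8200, -0.7620, -0.2710, 0.9670, 0.5170]

-0.1080 -0.8200 -0.7620 -0.2710 0.9670 0.5170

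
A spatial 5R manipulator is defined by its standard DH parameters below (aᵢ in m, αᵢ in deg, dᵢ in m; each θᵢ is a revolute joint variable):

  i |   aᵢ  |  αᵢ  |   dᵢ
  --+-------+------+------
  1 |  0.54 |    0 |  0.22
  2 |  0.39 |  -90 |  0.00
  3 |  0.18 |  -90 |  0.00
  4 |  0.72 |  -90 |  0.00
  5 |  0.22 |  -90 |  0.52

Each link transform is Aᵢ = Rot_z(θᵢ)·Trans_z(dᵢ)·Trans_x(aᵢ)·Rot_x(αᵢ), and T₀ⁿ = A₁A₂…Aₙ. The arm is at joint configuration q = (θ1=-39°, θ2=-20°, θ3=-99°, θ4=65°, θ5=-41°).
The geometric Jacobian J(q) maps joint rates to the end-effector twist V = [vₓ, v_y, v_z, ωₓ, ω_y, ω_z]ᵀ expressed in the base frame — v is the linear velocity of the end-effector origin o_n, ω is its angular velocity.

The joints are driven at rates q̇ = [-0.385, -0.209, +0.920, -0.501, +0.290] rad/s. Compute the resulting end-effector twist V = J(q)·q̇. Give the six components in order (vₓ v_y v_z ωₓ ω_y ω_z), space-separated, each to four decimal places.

-0.7999 0.1850 0.3969 0.4499 0.7996 -0.9320

o_n = [-0.1895, -1.3119, 0.3247]
J₁: ẑ×o_n = [1.3119, -0.1895, 0.0000], ω = ẑ
J2: z=[0.0000, 0.0000, 1.0000] o=[0.4197, -0.3398, 0.2200] → [0.9721, -0.6091, 0.0000, 0.0000, 0.0000, 1.0000]
J3: z=[0.8572, 0.5150, 0.0000] o=[0.6205, -0.6741, 0.2200] → [0.0539, -0.0898, -0.1295, 0.8572, 0.5150, 0.0000]
J4: z=[0.5087, -0.8466, 0.1564] o=[0.6060, -0.6500, 0.3978] → [0.1654, -0.0873, -1.0102, 0.5087, -0.8466, 0.1564]
J5: z=[-0.2892, -0.3392, -0.8951] o=[0.0222, -0.9453, 0.6983] → [-0.2015, 0.0814, 0.0343, -0.2892, -0.3392, -0.8951]
V = J·q̇ = [-0.7999, 0.1850, 0.3969, 0.4499, 0.7996, -0.9320]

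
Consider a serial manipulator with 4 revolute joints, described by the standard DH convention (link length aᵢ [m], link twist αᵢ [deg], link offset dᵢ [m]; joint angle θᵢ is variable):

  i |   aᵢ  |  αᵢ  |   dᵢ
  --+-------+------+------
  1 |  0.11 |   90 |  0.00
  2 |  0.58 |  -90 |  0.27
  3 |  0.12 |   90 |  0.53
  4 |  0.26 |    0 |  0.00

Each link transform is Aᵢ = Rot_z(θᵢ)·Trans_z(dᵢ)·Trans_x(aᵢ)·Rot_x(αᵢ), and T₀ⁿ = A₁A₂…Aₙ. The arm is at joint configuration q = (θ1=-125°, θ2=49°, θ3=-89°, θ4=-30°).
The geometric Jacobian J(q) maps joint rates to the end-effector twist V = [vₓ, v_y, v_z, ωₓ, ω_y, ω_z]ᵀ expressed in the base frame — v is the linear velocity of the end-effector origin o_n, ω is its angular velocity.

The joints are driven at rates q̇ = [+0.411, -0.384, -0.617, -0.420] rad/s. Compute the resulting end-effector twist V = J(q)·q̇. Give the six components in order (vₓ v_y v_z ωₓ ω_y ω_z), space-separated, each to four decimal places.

o_n = [-0.6143, 0.1951, 0.7047]
J₁: ẑ×o_n = [-0.1951, -0.6143, 0.0000], ω = ẑ
J2: z=[-0.8192, 0.5736, 0.0000] o=[-0.0631, -0.0901, 0.0000] → [0.4042, 0.5773, 0.0826, -0.8192, 0.5736, 0.0000]
J3: z=[0.4329, 0.6182, 0.6561] o=[-0.5025, -0.2469, 0.4377] → [-0.1249, -0.1889, 0.2605, 0.4329, 0.6182, 0.6561]
J4: z=[0.3619, 0.5473, -0.7546] o=[-0.3722, 0.1484, 0.7870] → [-0.0099, 0.2125, 0.1494, 0.3619, 0.5473, -0.7546]
V = J·q̇ = [-0.1542, -0.4469, -0.2552, -0.1046, -0.8316, 0.3231]

-0.1542 -0.4469 -0.2552 -0.1046 -0.8316 0.3231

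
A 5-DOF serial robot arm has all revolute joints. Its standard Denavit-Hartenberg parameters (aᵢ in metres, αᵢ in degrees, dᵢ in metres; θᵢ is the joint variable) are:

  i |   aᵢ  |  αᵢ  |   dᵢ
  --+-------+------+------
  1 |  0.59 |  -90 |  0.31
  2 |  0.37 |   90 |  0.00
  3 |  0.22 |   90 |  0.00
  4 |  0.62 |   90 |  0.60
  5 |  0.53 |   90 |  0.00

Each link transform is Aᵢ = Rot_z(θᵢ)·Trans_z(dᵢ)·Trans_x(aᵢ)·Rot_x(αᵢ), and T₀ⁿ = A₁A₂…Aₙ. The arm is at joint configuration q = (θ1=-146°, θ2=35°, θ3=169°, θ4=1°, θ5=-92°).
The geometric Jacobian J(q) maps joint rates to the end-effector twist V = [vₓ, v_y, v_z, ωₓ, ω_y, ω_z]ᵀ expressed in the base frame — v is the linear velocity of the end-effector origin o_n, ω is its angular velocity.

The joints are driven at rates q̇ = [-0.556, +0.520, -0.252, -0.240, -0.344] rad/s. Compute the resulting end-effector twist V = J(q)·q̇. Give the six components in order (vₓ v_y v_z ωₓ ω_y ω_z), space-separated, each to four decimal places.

o_n = [-0.0807, -0.3267, 0.5612]
J₁: ẑ×o_n = [0.3267, -0.0807, 0.0000], ω = ẑ
J2: z=[0.5592, -0.8290, 0.0000] o=[-0.4891, -0.3299, 0.3100] → [-0.2082, -0.1405, 0.3404, 0.5592, -0.8290, 0.0000]
J3: z=[-0.4755, -0.3207, 0.8192] o=[-0.7404, -0.4994, 0.0978] → [-0.2901, 0.7608, 0.1295, -0.4755, -0.3207, 0.8192]
J4: z=[0.4193, -0.9012, -0.1094] o=[-0.5703, -0.4353, 0.2216] → [-0.2941, -0.1960, 0.4867, 0.4193, -0.9012, -0.1094]
J5: z=[0.4889, 0.3258, -0.8092] o=[0.1556, -0.7988, 0.5139] → [0.3974, 0.1681, 0.3078, 0.4889, 0.3258, -0.8092]
V = J·q̇ = [-0.2830, -0.2307, -0.0783, 0.1418, -0.2461, -0.4578]

-0.2830 -0.2307 -0.0783 0.1418 -0.2461 -0.4578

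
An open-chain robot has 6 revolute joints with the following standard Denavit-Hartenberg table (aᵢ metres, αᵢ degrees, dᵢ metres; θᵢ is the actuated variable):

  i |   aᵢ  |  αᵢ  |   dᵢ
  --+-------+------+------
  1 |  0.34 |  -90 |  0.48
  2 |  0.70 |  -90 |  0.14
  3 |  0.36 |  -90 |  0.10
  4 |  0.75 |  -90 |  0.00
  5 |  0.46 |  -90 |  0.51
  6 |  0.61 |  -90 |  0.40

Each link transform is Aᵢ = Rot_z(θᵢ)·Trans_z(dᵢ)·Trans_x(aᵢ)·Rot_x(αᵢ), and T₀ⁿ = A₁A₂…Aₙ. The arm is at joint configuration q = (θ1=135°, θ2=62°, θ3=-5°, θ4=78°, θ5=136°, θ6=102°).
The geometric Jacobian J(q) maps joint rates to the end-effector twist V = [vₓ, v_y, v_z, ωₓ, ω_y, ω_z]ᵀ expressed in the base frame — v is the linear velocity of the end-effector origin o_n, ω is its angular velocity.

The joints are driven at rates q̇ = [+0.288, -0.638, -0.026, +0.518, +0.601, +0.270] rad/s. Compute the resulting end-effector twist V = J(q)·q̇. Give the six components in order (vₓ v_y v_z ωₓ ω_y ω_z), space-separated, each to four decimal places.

-0.4497 0.6344 0.5890 1.1985 0.7845 0.7693

o_n = [-0.7955, 0.6160, -0.5248]
J₁: ẑ×o_n = [-0.6160, -0.7955, 0.0000], ω = ẑ
J2: z=[-0.7071, -0.7071, 0.0000] o=[-0.2404, 0.2404, 0.4800] → [0.7105, -0.7105, -0.6581, -0.7071, -0.7071, 0.0000]
J3: z=[0.6243, -0.6243, -0.4695] o=[-0.5718, 0.3738, -0.1381] → [0.3552, 0.3465, 0.0116, 0.6243, -0.6243, -0.4695]
J4: z=[0.6755, 0.7333, -0.0770] o=[-0.6506, 0.4082, -0.5017] → [-0.0010, 0.0268, 0.2467, 0.6755, 0.7333, -0.0770]
J5: z=[0.2540, -0.1334, 0.9580] o=[-1.1698, 0.9082, -0.2944] → [0.3106, 0.4171, -0.0243, 0.2540, -0.1334, 0.9580]
J6: z=[0.9668, 0.0644, -0.2473] o=[-1.0271, 0.3853, 0.1273] → [0.0151, 0.5732, 0.2082, 0.9668, 0.0644, -0.2473]
V = J·q̇ = [-0.4497, 0.6344, 0.5890, 1.1985, 0.7845, 0.7693]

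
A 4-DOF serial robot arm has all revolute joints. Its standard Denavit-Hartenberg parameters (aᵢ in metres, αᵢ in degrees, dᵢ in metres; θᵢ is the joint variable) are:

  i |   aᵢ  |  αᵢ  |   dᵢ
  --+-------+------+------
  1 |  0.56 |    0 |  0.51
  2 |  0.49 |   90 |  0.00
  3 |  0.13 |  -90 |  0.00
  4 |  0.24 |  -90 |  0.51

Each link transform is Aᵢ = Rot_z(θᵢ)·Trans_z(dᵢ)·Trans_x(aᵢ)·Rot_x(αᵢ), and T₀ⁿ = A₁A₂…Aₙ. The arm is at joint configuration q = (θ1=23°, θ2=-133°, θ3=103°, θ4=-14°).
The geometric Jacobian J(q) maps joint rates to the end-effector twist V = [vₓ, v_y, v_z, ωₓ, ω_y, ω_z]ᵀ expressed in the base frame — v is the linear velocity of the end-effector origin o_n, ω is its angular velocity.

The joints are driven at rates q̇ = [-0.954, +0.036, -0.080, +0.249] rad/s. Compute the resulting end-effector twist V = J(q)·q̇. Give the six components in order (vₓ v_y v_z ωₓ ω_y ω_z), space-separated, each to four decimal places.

o_n = [0.4912, 0.3219, 0.7488]
J₁: ẑ×o_n = [-0.3219, 0.4912, 0.0000], ω = ẑ
J2: z=[0.0000, 0.0000, 1.0000] o=[0.5155, 0.2188, 0.5100] → [-0.1031, -0.0243, 0.0000, 0.0000, 0.0000, 1.0000]
J3: z=[-0.9397, 0.3420, 0.0000] o=[0.3479, -0.2416, 0.5100] → [0.0817, 0.2244, -0.5786, -0.9397, 0.3420, 0.0000]
J4: z=[0.3333, 0.9156, -0.2250] o=[0.3579, -0.2142, 0.6367] → [0.2233, -0.0674, 0.0566, 0.3333, 0.9156, -0.2250]
V = J·q̇ = [0.3524, -0.5042, 0.0604, 0.1582, 0.2006, -0.9740]

0.3524 -0.5042 0.0604 0.1582 0.2006 -0.9740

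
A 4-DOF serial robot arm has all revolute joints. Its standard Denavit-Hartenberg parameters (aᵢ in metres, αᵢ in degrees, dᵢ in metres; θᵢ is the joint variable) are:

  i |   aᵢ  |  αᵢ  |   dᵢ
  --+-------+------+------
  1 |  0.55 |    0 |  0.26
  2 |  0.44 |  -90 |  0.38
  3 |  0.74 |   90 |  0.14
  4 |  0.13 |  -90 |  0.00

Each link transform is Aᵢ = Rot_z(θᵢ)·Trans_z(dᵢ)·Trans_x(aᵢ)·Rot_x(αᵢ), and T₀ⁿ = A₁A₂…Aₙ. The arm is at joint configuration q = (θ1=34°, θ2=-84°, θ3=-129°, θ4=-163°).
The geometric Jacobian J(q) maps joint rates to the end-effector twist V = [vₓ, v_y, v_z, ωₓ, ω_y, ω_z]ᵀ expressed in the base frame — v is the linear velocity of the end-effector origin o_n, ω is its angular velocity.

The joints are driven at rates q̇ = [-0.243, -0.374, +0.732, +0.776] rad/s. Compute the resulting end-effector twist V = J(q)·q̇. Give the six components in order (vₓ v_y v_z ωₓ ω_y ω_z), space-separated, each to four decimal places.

o_n = [0.5679, 0.3329, 1.1185]
J₁: ẑ×o_n = [-0.3329, 0.5679, 0.0000], ω = ẑ
J2: z=[0.0000, 0.0000, 1.0000] o=[0.4560, 0.3076, 0.2600] → [-0.0253, 0.1119, 0.0000, 0.0000, 0.0000, 1.0000]
J3: z=[0.7660, 0.6428, 0.0000] o=[0.7388, -0.0295, 0.6400] → [0.3076, -0.3665, 0.3875, 0.7660, 0.6428, 0.0000]
J4: z=[-0.4995, 0.5953, -0.6293] o=[0.5467, 0.4172, 1.2151] → [-0.1106, -0.0616, 0.0295, -0.4995, 0.5953, -0.6293]
V = J·q̇ = [0.2297, -0.4959, 0.3065, 0.1731, 0.9325, -1.1054]

0.2297 -0.4959 0.3065 0.1731 0.9325 -1.1054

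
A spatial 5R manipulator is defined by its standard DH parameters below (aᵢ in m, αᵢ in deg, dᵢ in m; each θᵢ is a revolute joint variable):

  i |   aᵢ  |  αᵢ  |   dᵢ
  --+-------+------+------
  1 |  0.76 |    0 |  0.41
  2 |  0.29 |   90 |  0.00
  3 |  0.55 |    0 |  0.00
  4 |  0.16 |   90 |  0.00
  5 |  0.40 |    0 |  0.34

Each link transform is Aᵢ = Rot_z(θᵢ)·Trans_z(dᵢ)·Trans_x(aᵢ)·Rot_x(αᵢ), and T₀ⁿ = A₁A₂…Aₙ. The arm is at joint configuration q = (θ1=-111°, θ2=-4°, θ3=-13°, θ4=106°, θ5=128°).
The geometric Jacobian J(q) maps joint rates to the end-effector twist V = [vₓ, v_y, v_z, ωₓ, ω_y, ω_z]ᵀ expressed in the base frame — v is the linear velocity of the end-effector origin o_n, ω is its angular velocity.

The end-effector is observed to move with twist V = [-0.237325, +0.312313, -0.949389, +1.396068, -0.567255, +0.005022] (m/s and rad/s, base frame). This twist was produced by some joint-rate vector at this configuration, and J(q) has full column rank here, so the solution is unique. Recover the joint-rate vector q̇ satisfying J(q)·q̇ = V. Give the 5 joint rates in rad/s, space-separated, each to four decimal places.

-0.4470 0.4560 -0.8500 -0.6550 -0.0760

o_n = [-1.0525, -1.6366, 0.2179]
J₁: ẑ×o_n = [1.6366, -1.0525, 0.0000], ω = ẑ
J2: z=[0.0000, 0.0000, 1.0000] o=[-0.2724, -0.7095, 0.4100] → [0.9271, -0.7801, 0.0000, 0.0000, 0.0000, 1.0000]
J3: z=[-0.9063, 0.4226, 0.0000] o=[-0.3949, -0.9724, 0.4100] → [-0.0812, -0.1741, 0.8800, -0.9063, 0.4226, 0.0000]
J4: z=[-0.9063, 0.4226, 0.0000] o=[-0.6214, -1.4580, 0.2863] → [-0.0289, -0.0619, 0.3440, -0.9063, 0.4226, 0.0000]
J5: z=[-0.4220, -0.9051, 0.0523] o=[-0.6179, -1.4505, 0.4461] → [0.2162, -0.1190, -0.3148, -0.4220, -0.9051, 0.0523]
q̇ = J⁺·V = [-0.4470, 0.4560, -0.8500, -0.6550, -0.0760]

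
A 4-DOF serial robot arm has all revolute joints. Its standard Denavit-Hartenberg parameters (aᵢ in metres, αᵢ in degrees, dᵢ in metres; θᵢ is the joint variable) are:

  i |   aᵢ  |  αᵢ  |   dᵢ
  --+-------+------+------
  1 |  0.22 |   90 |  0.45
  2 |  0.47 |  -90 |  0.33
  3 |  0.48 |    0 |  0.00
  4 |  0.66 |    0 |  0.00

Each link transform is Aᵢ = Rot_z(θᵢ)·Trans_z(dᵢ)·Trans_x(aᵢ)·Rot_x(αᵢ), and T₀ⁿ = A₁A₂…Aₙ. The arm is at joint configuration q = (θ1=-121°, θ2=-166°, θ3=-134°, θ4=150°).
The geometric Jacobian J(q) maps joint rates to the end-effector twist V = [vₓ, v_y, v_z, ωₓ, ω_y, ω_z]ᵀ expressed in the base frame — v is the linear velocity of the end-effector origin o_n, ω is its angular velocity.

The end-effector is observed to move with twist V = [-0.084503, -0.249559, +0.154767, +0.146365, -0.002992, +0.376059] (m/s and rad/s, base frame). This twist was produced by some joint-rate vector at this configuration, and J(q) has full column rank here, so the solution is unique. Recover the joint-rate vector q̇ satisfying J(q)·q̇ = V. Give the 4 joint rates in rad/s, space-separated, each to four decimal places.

o_n = [-0.1509, 0.7068, 0.2635]
J₁: ẑ×o_n = [-0.7068, -0.1509, 0.0000], ω = ẑ
J2: z=[-0.8572, 0.5150, 0.0000] o=[-0.1133, -0.1886, 0.4500] → [-0.0961, -0.1599, -0.7481, -0.8572, 0.5150, 0.0000]
J3: z=[-0.1246, -0.2074, -0.9703] o=[-0.1613, 0.3723, 0.3363] → [0.3396, -0.0192, -0.0395, -0.1246, -0.2074, -0.9703]
J4: z=[-0.1246, -0.2074, -0.9703] o=[-0.6239, 0.2728, 0.4170] → [0.4529, -0.4781, 0.0440, -0.1246, -0.2074, -0.9703]
q̇ = J⁺·V = [0.0840, -0.1270, -0.8740, 0.5730]

0.0840 -0.1270 -0.8740 0.5730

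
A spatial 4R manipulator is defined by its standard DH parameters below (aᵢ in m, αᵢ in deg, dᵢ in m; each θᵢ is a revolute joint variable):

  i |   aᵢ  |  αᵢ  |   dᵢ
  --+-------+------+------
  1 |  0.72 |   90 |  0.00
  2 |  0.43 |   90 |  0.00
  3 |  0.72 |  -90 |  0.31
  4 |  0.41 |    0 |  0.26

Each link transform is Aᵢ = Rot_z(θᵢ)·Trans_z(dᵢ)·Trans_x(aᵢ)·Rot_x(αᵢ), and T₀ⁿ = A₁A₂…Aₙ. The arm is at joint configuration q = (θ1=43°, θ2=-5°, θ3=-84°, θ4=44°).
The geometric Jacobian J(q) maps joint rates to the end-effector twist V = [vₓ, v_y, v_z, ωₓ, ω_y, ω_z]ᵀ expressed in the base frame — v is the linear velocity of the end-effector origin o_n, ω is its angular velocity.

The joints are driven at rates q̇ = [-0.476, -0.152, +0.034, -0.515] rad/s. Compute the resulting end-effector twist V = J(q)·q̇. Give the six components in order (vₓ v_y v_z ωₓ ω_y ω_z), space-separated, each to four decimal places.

o_n = [0.4341, 1.7478, -0.0944]
J₁: ẑ×o_n = [-1.7478, 0.4341, 0.0000], ω = ẑ
J2: z=[0.6820, -0.7314, 0.0000] o=[0.5266, 0.4910, 0.0000] → [0.0690, 0.0643, 0.7894, 0.6820, -0.7314, 0.0000]
J3: z=[-0.0637, -0.0594, -0.9962] o=[0.8399, 0.7832, -0.0375] → [0.9643, 0.4006, -0.0856, -0.0637, -0.0594, -0.9962]
J4: z=[0.7959, 0.5992, -0.0867] o=[0.3866, 1.3396, -0.3529] → [0.1903, -0.2099, 0.2964, 0.7959, 0.5992, -0.0867]
V = J·q̇ = [0.7562, -0.0947, -0.2756, -0.5157, -0.1995, -0.4652]

0.7562 -0.0947 -0.2756 -0.5157 -0.1995 -0.4652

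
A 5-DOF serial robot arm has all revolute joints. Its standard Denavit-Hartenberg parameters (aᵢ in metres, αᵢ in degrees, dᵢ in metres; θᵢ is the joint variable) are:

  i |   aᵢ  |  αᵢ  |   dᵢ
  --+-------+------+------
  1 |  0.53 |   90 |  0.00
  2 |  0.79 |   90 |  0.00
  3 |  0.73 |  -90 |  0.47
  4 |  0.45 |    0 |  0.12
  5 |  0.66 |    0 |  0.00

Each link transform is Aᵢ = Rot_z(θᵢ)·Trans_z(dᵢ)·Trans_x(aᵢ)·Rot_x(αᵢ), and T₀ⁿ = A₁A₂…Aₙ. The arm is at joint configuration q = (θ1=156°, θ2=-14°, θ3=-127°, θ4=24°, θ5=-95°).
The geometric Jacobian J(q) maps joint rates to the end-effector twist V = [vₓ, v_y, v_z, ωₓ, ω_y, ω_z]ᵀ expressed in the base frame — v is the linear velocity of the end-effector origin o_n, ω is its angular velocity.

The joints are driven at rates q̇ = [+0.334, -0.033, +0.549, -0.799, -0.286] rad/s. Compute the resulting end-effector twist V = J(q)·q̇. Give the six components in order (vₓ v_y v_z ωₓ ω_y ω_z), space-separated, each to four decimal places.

o_n = [-0.8145, -0.9018, -0.9008]
J₁: ẑ×o_n = [0.9018, -0.8145, 0.0000], ω = ẑ
J2: z=[0.4067, 0.9135, 0.0000] o=[-0.4842, 0.2156, 0.0000] → [-0.8230, 0.3664, -0.1527, 0.4067, 0.9135, 0.0000]
J3: z=[0.2210, -0.0984, -0.9703] o=[-1.1844, 0.5273, -0.1911] → [-1.3169, -0.2021, -0.2795, 0.2210, -0.0984, -0.9703]
J4: z=[-0.9527, -0.2346, -0.1932] o=[-0.9283, -0.2249, -0.5409] → [-0.0463, -0.3649, 0.6716, -0.9527, -0.2346, -0.1932]
J5: z=[-0.9527, -0.2346, -0.1932] o=[-0.9973, -0.6326, -0.3266] → [0.0827, -0.5824, 0.2993, -0.9527, -0.2346, -0.1932]
V = J·q̇ = [-0.3812, 0.0630, -0.7706, 1.1416, 0.1704, 0.0109]

-0.3812 0.0630 -0.7706 1.1416 0.1704 0.0109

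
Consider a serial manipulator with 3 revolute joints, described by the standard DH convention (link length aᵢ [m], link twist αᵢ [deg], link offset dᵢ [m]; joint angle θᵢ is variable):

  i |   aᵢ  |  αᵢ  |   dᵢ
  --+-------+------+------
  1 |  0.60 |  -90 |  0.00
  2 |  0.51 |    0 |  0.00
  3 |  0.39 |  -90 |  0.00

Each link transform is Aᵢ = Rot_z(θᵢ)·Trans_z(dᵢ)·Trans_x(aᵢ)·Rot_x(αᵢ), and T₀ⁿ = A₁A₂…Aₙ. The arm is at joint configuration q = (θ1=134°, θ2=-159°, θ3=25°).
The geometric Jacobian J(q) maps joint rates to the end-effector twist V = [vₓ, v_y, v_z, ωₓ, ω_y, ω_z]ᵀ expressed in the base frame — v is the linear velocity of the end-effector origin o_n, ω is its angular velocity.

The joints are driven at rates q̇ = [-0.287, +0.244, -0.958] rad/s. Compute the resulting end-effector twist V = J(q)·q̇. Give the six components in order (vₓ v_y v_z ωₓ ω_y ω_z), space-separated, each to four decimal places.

0.0778 -0.1413 -0.0773 0.5136 0.4960 -0.2870

o_n = [0.1021, -0.1058, 0.4633]
J₁: ẑ×o_n = [0.1058, 0.1021, -0.0000], ω = ẑ
J2: z=[-0.7193, -0.6947, 0.0000] o=[-0.4168, 0.4316, 0.0000] → [-0.3218, 0.3333, 0.7470, -0.7193, -0.6947, 0.0000]
J3: z=[-0.7193, -0.6947, 0.0000] o=[-0.0861, 0.0891, 0.1828] → [-0.1949, 0.2018, 0.2709, -0.7193, -0.6947, 0.0000]
V = J·q̇ = [0.0778, -0.1413, -0.0773, 0.5136, 0.4960, -0.2870]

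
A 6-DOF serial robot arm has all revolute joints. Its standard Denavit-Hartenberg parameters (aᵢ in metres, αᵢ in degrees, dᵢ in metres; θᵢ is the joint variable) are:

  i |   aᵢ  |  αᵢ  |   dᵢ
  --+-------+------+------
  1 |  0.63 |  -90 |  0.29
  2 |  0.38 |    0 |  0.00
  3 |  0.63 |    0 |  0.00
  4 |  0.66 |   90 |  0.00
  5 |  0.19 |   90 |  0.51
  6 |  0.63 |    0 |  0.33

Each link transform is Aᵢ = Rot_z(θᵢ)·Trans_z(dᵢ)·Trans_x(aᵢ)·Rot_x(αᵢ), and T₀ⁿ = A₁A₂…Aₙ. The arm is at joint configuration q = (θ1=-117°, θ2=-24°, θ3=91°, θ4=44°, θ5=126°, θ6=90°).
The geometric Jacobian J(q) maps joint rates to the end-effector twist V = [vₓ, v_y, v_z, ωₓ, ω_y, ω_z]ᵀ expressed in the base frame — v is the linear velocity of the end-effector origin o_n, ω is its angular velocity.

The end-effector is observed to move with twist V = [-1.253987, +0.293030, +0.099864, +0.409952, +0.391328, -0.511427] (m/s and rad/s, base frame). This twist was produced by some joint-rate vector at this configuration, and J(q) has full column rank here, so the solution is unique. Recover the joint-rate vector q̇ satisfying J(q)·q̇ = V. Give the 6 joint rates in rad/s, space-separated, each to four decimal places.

-0.5330 -0.6400 -0.0270 0.7300 -0.5070 0.2120

o_n = [-0.5961, -1.9358, -1.3050]
J₁: ẑ×o_n = [1.9358, -0.5961, 0.0000], ω = ẑ
J2: z=[0.8910, -0.4540, 0.0000] o=[-0.2860, -0.5613, 0.2900] → [0.7241, 1.4212, -1.3654, 0.8910, -0.4540, 0.0000]
J3: z=[0.8910, -0.4540, 0.0000] o=[-0.4436, -0.8706, 0.4446] → [0.7943, 1.5589, -1.0183, 0.8910, -0.4540, 0.0000]
J4: z=[0.8910, -0.4540, 0.0000] o=[-0.5554, -1.0900, -0.1354] → [0.5310, 1.0422, -0.7721, 0.8910, -0.4540, 0.0000]
J5: z=[-0.4238, -0.8318, -0.3584] o=[-0.4480, -0.8792, -0.7515] → [0.0818, -0.1815, 0.3246, -0.4238, -0.8318, -0.3584]
J6: z=[0.6553, -0.0085, -0.7553] o=[-0.5454, -1.4089, -0.8300] → [-0.3939, 0.3496, -0.3457, 0.6553, -0.0085, -0.7553]
q̇ = J⁺·V = [-0.5330, -0.6400, -0.0270, 0.7300, -0.5070, 0.2120]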